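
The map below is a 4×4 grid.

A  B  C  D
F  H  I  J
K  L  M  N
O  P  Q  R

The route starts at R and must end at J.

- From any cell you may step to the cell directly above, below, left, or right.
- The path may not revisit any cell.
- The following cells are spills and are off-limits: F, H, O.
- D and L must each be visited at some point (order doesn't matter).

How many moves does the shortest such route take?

8

Any route passes through D and L in some order between R and J. Summing Manhattan distances along each leg and taking the cheapest ordering (R → L → D → J) gives a lower bound of 3 + 4 + 1 = 8 moves.
A route of 8 moves achieves this: R → Q → P → L → M → I → C → D → J.
Since 8 matches the lower bound, it is optimal.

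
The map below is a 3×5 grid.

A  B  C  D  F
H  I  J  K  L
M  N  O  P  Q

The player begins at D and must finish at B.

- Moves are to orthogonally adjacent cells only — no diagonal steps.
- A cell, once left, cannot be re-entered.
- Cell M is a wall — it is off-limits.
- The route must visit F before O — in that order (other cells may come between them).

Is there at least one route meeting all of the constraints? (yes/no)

yes

One route that works: D → F → L → Q → P → O → J → C → B.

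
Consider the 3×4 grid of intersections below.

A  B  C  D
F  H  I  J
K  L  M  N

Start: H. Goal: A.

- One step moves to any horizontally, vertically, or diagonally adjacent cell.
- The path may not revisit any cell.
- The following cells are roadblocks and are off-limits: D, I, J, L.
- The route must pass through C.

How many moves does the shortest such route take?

3

Any route passes through C somewhere between H and A. Summing Chebyshev distances along the two legs (H → C → A) gives a lower bound of 1 + 2 = 3 moves.
A route of 3 moves achieves this: H → C → B → A.
Since 3 matches the lower bound, it is optimal.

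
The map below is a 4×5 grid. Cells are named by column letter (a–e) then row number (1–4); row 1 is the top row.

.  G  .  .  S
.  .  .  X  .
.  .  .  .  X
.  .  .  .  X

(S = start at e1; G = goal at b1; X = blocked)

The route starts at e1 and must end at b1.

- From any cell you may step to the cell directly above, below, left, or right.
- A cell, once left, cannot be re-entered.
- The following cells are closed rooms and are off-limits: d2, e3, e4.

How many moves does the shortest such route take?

3

The Manhattan distance from e1 to b1 is |1−1| + |5−2| = 3, so at least 3 moves are needed.
A route of 3 moves achieves this: e1 → d1 → c1 → b1.
Since 3 matches the lower bound, it is optimal.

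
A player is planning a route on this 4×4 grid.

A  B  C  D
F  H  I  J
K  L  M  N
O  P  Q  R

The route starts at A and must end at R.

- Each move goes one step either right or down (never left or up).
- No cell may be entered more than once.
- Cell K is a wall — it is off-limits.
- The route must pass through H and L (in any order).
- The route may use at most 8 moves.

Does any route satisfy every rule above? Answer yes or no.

yes

One route that works: A → F → H → L → P → Q → R.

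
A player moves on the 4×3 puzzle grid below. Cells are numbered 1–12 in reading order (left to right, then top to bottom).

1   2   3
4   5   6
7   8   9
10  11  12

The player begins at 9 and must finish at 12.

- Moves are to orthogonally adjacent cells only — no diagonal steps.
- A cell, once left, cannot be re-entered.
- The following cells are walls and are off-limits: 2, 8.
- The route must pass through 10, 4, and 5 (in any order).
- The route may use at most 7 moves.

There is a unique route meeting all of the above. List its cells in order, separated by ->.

9 -> 6 -> 5 -> 4 -> 7 -> 10 -> 11 -> 12

The 7-move cap with required stops at 10, 4, 5 leaves no slack for detours.
Route from 9: up to 6, 2× left (reaching 4), 2× down (reaching 10), 2× right (reaching 12) — 7 moves in all.
Check: all required cells visited; 7 ≤ 7 moves.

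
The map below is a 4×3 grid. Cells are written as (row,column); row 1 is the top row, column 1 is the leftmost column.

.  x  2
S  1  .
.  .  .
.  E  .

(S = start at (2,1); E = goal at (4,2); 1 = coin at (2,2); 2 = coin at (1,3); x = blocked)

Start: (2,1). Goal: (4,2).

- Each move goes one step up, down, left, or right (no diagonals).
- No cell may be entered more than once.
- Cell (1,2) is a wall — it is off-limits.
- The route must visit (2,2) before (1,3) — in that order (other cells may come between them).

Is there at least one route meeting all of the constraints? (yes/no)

(1,3) must be visited but has only one open neighbour ((2,3)), and it is neither the start nor the goal — the route would have to enter and leave through (2,3), re-entering it.

no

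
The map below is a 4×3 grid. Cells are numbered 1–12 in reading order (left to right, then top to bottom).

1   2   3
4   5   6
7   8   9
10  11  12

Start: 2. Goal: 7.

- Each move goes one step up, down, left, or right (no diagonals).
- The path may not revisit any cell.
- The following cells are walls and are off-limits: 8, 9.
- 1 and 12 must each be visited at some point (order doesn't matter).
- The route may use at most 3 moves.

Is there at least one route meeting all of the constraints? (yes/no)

12 must be visited but has only one open neighbour (11), and it is neither the start nor the goal — the route would have to enter and leave through 11, re-entering it.

no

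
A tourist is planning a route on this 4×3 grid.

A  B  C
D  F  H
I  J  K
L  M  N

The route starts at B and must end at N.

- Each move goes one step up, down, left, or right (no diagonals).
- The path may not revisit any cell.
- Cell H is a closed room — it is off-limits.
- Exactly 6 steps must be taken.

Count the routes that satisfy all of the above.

9

Need simple routes of exactly 6 moves from B to N (Manhattan distance 4, so 1 moves are spent on a detour and 1 undoing it).
Branch systematically from the start, pruning whenever the remaining move budget drops below the Manhattan distance to N or differs from it in parity. Grouping the completions by first move — via F: 4; via A: 5 (no valid completion starts via C) — and summing: 4 + 5 = 9.
That gives 9 routes.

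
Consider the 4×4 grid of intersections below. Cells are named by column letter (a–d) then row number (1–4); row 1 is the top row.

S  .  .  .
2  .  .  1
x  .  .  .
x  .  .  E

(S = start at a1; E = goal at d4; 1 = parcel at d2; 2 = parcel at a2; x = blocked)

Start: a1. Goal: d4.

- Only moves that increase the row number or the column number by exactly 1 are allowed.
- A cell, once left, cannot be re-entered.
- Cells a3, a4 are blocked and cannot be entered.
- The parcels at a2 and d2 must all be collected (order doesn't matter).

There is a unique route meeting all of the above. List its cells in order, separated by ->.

Moves only go right or down, so the column and row indices never decrease.
Route from a1: down 1 to a2, right 3 to d2, down 2 to d4 — 6 moves in all.
Check: all required cells visited.

a1 -> a2 -> b2 -> c2 -> d2 -> d3 -> d4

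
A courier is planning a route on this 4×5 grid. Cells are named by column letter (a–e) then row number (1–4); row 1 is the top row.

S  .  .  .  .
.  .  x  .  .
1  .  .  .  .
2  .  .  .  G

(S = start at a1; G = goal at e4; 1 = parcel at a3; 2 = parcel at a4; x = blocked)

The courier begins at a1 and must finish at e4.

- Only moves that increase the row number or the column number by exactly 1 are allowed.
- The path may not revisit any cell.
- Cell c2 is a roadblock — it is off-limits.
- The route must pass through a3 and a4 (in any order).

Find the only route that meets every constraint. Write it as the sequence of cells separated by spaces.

a1 a2 a3 a4 b4 c4 d4 e4

Moves only go right or down, so the column and row indices never decrease.
Route from a1: 3× down (reaching a4), 4× right (reaching e4) — 7 moves in all.
Check: all required cells visited.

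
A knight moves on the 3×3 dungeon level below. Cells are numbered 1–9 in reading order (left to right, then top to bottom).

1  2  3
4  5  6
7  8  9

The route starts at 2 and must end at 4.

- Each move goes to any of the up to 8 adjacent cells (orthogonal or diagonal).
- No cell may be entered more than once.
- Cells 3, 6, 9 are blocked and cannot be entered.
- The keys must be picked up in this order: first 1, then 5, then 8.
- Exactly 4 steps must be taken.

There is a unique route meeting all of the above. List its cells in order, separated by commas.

The waypoints must appear in the order 1, 5, 8, with no cell reused.
Route from 2: left 1 to 1, down-right 1 to 5, down 1 to 8, up-left 1 to 4 — 4 moves in all.
Check: order respected (1 at step 1, 5 at step 2, 8 at step 3); 4 moves as required.

2, 1, 5, 8, 4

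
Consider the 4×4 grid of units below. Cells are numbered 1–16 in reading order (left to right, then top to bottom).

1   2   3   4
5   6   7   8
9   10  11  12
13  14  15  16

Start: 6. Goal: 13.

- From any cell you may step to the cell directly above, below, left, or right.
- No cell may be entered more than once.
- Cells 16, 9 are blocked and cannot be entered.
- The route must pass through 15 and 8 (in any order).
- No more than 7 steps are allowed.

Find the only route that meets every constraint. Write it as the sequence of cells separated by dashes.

6 - 7 - 8 - 12 - 11 - 15 - 14 - 13

The 7-move cap with required stops at 15, 8 leaves no slack for detours.
Route from 6: right 2 to 8, down 1 to 12, left 1 to 11, down 1 to 15, left 2 to 13 — 7 moves in all.
Check: all required cells visited; 7 ≤ 7 moves.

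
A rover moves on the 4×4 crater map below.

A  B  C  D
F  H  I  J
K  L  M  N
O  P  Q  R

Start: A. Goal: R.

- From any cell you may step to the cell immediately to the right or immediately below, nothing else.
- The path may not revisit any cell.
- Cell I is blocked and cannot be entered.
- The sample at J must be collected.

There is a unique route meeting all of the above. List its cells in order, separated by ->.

A -> B -> C -> D -> J -> N -> R

Moves only go right or down, so the column and row indices never decrease.
Route from A: 3× right (reaching D), 3× down (reaching R) — 6 moves in all.
Check: all required cells visited.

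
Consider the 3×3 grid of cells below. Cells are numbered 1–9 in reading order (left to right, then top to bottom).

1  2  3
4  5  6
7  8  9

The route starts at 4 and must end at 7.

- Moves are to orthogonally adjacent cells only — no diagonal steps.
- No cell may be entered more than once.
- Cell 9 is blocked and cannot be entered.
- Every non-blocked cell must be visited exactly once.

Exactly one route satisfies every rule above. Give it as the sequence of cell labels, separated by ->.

4 -> 1 -> 2 -> 3 -> 6 -> 5 -> 8 -> 7

Need to visit all 8 open cells exactly once, starting at 4 and ending at 7.
Route from 4: up to 1, 2× right (reaching 3), down to 6, left to 5, down to 8, left to 7 — 7 moves in all.
Check: all 8 open cells covered.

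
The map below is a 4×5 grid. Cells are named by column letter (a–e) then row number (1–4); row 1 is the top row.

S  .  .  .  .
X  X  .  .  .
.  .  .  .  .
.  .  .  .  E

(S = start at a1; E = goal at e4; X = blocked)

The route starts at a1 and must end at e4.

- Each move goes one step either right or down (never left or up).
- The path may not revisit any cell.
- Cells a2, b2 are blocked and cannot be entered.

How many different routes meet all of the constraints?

10

A right/down-only route from a1 to e4 makes exactly 3 down-moves and 4 right-moves in some order.
With no other constraints that would be C(7,3) = 35 routes.
Subtract routes through each blocked cell (inclusion–exclusion for overlaps): − through a2: 15 − through b2: 20 + through a2&b2: 10 → 10.
That gives 10 routes.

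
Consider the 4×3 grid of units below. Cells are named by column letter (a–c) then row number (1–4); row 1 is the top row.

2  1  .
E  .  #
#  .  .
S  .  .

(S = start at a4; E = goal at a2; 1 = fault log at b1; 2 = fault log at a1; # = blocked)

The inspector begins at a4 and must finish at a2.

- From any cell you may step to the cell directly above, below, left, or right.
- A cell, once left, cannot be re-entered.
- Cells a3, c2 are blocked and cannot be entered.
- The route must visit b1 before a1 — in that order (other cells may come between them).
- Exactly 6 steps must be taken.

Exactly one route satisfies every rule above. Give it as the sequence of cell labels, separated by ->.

The waypoints must appear in the order b1, a1, with no cell reused.
Route from a4: right 1 to b4, up 3 to b1, left 1 to a1, down 1 to a2 — 6 moves in all.
Check: order respected (1 at step 4, 2 at step 5); 6 moves as required.

a4 -> b4 -> b3 -> b2 -> b1 -> a1 -> a2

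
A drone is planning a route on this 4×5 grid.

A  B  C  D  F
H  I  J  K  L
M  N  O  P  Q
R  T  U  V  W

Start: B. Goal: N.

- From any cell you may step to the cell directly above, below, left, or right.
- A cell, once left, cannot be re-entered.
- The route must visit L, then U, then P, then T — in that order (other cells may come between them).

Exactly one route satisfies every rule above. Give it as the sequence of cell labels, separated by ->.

B -> C -> D -> F -> L -> Q -> W -> V -> U -> O -> P -> K -> J -> I -> H -> M -> R -> T -> N

The waypoints must appear in the order L, U, P, T, with no cell reused.
Route from B: 3× right (reaching F), 3× down (reaching W), 2× left (reaching U), up to O, right to P, up to K, 3× left (reaching H), 2× down (reaching R), right to T, up to N — 18 moves in all.
Check: order respected (L at step 4, U at step 8, P at step 10, T at step 17).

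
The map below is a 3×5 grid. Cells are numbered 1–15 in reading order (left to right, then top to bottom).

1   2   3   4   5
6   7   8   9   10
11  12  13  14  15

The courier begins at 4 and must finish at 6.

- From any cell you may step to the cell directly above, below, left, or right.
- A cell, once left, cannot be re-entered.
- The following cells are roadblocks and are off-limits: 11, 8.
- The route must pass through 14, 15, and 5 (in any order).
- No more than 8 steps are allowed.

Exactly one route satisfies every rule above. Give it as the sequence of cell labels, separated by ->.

4 -> 5 -> 10 -> 15 -> 14 -> 13 -> 12 -> 7 -> 6

The budget equals the shortest possible length, so every move has to be on a shortest route through the required cells.
Route from 4: right 1 to 5, down 2 to 15, left 3 to 12, up 1 to 7, left 1 to 6 — 8 moves in all.
Check: all required cells visited; 8 ≤ 8 moves.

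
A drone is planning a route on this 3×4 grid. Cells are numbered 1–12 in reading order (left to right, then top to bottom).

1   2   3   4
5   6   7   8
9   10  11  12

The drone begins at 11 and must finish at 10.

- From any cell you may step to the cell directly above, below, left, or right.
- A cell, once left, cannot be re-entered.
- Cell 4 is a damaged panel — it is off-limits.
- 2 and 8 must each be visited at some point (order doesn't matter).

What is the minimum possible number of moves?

Any route passes through 2 and 8 in some order between 11 and 10. Summing Manhattan distances along each leg and taking the cheapest ordering (11 → 8 → 2 → 10) gives a lower bound of 2 + 3 + 2 = 7 moves.
A route of 7 moves achieves this: 11 → 12 → 8 → 7 → 3 → 2 → 6 → 10.
Since 7 matches the lower bound, it is optimal.

7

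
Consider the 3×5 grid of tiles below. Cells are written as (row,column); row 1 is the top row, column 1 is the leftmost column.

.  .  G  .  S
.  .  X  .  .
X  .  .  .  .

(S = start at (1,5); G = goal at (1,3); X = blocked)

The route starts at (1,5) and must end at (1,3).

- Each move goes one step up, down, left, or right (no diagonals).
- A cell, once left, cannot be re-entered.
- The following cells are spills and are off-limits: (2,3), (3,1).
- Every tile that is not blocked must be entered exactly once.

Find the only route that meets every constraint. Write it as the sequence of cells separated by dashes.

(1,5) - (1,4) - (2,4) - (2,5) - (3,5) - (3,4) - (3,3) - (3,2) - (2,2) - (2,1) - (1,1) - (1,2) - (1,3)

Need to visit all 13 open cells exactly once, starting at (1,5) and ending at (1,3).
Route from (1,5): left to (1,4), down to (2,4), right to (2,5), down to (3,5), 3× left (reaching (3,2)), up to (2,2), left to (2,1), up to (1,1), 2× right (reaching (1,3)) — 12 moves in all.
Check: all 13 open cells covered.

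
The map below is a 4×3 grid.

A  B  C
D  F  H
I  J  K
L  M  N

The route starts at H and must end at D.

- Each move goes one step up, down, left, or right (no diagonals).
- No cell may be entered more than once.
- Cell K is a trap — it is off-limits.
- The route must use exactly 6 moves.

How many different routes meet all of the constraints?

2

Need simple routes of exactly 6 moves from H to D (Manhattan distance 2, so 2 moves are spent on a detour and 2 undoing it).
Enumerating: H C B F J I D | H F J M L I D.
That gives 2 routes.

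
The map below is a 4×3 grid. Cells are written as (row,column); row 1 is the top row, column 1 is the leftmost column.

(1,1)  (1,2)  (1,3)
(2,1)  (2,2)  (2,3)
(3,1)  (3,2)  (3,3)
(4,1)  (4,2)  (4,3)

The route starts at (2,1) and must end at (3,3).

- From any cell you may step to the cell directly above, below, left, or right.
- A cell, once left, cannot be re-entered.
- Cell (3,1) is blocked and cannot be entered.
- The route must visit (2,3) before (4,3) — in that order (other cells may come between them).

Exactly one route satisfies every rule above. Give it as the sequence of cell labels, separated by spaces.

(2,1) (1,1) (1,2) (1,3) (2,3) (2,2) (3,2) (4,2) (4,3) (3,3)

The waypoints must appear in the order (2,3), (4,3), with no cell reused.
Route from (2,1): up to (1,1), 2× right (reaching (1,3)), down to (2,3), left to (2,2), 2× down (reaching (4,2)), right to (4,3), up to (3,3) — 9 moves in all.
Check: order respected ((2,3) at step 4, (4,3) at step 8).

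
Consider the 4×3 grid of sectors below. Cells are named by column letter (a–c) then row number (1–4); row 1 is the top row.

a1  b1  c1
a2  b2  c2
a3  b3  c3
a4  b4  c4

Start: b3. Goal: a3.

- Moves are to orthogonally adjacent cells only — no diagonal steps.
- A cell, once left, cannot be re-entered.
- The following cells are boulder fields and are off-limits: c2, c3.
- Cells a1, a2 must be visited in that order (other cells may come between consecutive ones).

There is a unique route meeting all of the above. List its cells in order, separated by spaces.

The waypoints must appear in the order a1, a2, with no cell reused.
Route from b3: up 2 to b1, left 1 to a1, down 2 to a3 — 5 moves in all.
Check: order respected (a1 at step 3, a2 at step 4).

b3 b2 b1 a1 a2 a3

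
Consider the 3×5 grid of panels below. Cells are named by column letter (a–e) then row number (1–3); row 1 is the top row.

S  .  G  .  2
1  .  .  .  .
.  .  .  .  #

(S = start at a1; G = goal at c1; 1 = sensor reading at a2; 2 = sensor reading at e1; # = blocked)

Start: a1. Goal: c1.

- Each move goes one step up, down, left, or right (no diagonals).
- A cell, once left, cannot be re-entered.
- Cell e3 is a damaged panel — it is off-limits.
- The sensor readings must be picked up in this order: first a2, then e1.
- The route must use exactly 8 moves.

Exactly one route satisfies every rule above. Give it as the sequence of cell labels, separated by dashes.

a1 - a2 - b2 - c2 - d2 - e2 - e1 - d1 - c1

The waypoints must appear in the order a2, e1, with no cell reused.
Route from a1: down 1 to a2, right 4 to e2, up 1 to e1, left 2 to c1 — 8 moves in all.
Check: order respected (1 at step 1, 2 at step 6); 8 moves as required.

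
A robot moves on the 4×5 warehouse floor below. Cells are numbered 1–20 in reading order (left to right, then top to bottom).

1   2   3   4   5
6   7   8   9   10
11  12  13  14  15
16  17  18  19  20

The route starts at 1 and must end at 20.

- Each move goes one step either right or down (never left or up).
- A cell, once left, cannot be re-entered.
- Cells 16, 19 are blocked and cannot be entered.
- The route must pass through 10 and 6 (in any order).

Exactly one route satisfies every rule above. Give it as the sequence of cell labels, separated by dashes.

Moves only go right or down, so the column and row indices never decrease.
Route from 1: down 1 to 6, right 4 to 10, down 2 to 20 — 7 moves in all.
Check: all required cells visited.

1 - 6 - 7 - 8 - 9 - 10 - 15 - 20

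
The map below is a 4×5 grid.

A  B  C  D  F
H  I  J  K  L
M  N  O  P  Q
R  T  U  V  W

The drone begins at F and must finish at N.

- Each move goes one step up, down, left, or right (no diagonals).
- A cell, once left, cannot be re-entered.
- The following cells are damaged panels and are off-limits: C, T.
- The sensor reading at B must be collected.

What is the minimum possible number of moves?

Any route passes through B somewhere between F and N. Summing Manhattan distances along the two legs (F → B → N) gives a lower bound of 3 + 2 = 5 moves.
That bound ignores the blocked cells. Measuring each leg by the fewest moves that actually steer around them (F→B: 5; B→N: 2) raises the lower bound to 7.
The shortest route satisfying every rule uses 9 moves: F → L → K → J → I → B → A → H → M → N.
The bound of 7 isn't tight here; checking systematically, no route of length 7 through 8 satisfies every constraint, so 9 is the minimum.

9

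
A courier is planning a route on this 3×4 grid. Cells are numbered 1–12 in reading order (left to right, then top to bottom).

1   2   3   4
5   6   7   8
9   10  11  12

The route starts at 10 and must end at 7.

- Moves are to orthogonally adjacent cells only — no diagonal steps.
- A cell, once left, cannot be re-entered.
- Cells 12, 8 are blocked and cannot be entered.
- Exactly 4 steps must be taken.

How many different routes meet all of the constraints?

2

Need simple routes of exactly 4 moves from 10 to 7 (Manhattan distance 2, so 1 moves are spent on a detour and 1 undoing it).
Enumerating: 10 6 2 3 7 | 10 9 5 6 7.
That gives 2 routes.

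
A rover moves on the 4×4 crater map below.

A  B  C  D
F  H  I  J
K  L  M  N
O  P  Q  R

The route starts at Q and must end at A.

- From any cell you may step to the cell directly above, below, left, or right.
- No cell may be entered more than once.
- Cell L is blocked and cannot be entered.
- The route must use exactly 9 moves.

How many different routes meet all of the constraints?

Need simple routes of exactly 9 moves from Q to A (Manhattan distance 5, so 2 moves are spent on a detour and 2 undoing it).
Branch systematically from the start, pruning whenever the remaining move budget drops below the Manhattan distance to A or differs from it in parity. Grouping the completions by first move — via M: 5; via P: 1; via R: 6 — and summing: 5 + 1 + 6 = 12.
That gives 12 routes.

12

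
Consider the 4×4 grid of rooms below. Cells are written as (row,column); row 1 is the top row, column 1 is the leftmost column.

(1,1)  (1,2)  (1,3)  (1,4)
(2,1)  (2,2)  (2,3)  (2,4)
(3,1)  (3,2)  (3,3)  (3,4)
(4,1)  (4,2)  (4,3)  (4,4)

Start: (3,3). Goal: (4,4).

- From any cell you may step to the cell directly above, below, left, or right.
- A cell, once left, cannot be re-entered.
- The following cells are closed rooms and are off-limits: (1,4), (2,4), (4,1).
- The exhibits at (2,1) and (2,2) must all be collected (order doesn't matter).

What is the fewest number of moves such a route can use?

8

Any route passes through (2,1) and (2,2) in some order between (3,3) and (4,4). Summing Manhattan distances along each leg and taking the cheapest ordering ((3,3) → (2,1) → (2,2) → (4,4)) gives a lower bound of 3 + 1 + 4 = 8 moves.
A route of 8 moves achieves this: (3,3) → (2,3) → (2,2) → (2,1) → (3,1) → (3,2) → (4,2) → (4,3) → (4,4).
Since 8 matches the lower bound, it is optimal.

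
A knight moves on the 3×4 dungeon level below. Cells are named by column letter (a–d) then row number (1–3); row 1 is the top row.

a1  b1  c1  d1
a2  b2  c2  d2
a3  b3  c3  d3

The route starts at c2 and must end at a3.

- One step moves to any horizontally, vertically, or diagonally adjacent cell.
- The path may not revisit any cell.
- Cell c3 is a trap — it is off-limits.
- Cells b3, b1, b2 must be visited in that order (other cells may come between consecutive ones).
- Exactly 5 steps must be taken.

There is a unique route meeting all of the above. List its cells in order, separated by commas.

c2, b3, a2, b1, b2, a3

The waypoints must appear in the order b3, b1, b2, with no cell reused.
Route from c2: down-left 1 to b3, up-left 1 to a2, up-right 1 to b1, down 1 to b2, down-left 1 to a3 — 5 moves in all.
Check: order respected (b3 at step 1, b1 at step 3, b2 at step 4); 5 moves as required.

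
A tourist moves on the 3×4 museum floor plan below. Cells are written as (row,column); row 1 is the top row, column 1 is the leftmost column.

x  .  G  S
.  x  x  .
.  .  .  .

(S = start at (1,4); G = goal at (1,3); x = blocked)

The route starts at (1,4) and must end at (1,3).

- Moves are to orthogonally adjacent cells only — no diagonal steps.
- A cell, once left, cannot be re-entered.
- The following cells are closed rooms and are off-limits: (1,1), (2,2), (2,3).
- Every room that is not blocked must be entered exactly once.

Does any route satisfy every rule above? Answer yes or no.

Cell (1,2) has only one open neighbour but is neither the start nor the goal, so a Hamiltonian route would have to both enter and leave it through the same neighbour — impossible without revisiting.

no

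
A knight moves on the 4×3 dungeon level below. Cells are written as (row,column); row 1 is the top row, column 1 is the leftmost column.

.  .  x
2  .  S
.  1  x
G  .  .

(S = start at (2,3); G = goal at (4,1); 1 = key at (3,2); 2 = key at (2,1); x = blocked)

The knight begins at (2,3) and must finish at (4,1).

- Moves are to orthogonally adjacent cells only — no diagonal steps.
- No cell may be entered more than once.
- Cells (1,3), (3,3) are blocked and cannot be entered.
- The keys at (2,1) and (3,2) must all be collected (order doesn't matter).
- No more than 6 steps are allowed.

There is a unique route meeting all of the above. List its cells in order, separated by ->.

(2,3) -> (2,2) -> (2,1) -> (3,1) -> (3,2) -> (4,2) -> (4,1)

The budget equals the shortest possible length, so every move has to be on a shortest route through the required cells.
Route from (2,3): left 2 to (2,1), down 1 to (3,1), right 1 to (3,2), down 1 to (4,2), left 1 to (4,1) — 6 moves in all.
Check: all required cells visited; 6 ≤ 6 moves.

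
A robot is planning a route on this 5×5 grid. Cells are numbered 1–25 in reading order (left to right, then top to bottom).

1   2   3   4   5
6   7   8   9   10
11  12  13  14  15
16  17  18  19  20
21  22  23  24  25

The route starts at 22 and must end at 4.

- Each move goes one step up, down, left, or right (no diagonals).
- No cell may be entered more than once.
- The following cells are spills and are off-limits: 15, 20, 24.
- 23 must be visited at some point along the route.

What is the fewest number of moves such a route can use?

6

Any route passes through 23 somewhere between 22 and 4. Summing Manhattan distances along the two legs (22 → 23 → 4) gives a lower bound of 1 + 5 = 6 moves.
A route of 6 moves achieves this: 22 → 23 → 18 → 13 → 8 → 3 → 4.
Since 6 matches the lower bound, it is optimal.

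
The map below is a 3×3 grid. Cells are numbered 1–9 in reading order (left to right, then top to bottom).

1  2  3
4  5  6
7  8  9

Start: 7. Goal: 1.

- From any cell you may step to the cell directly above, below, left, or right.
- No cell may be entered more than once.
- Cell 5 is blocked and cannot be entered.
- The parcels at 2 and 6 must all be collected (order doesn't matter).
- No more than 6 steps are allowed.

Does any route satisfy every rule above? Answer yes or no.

One route that works: 7 → 8 → 9 → 6 → 3 → 2 → 1.

yes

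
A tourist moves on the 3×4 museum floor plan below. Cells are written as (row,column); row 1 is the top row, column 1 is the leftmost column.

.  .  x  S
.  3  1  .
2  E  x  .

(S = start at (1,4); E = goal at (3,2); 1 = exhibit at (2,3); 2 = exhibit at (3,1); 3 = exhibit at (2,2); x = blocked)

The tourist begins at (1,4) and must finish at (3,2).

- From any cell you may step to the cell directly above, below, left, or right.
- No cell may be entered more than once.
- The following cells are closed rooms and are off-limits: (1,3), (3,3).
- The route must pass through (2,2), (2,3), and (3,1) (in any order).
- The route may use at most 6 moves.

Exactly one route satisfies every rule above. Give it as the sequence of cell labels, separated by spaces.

(1,4) (2,4) (2,3) (2,2) (2,1) (3,1) (3,2)

The budget equals the shortest possible length, so every move has to be on a shortest route through the required cells.
Route from (1,4): down 1 to (2,4), left 3 to (2,1), down 1 to (3,1), right 1 to (3,2) — 6 moves in all.
Check: all required cells visited; 6 ≤ 6 moves.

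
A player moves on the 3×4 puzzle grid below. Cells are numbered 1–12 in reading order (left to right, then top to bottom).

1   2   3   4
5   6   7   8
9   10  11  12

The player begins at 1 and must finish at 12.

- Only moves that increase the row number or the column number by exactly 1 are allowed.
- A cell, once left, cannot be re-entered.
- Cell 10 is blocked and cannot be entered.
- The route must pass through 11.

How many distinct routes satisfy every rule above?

A right/down-only route from 1 to 12 makes exactly 2 down-moves and 3 right-moves in some order.
With no other constraints that would be C(5,2) = 10 routes.
Split at 11 and multiply the segment counts (each segment already excludes blocked cells): 1→11: 3; 11→12: 1; product = 3.
That gives 3 routes.

3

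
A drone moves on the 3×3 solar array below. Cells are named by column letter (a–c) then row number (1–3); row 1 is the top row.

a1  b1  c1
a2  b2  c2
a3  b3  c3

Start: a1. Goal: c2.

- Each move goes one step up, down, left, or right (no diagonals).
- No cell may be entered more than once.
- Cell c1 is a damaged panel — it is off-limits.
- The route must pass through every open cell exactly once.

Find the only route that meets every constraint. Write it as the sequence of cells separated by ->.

a1 -> b1 -> b2 -> a2 -> a3 -> b3 -> c3 -> c2

Need to visit all 8 open cells exactly once, starting at a1 and ending at c2.
Cell b1 has only two open neighbours (b2 and a1), so the path must pass straight through it: one of those is the cell it's entered from and the other is where it exits.
Route from a1: right 1 to b1, down 1 to b2, left 1 to a2, down 1 to a3, right 2 to c3, up 1 to c2 — 7 moves in all.
Check: all 8 open cells covered.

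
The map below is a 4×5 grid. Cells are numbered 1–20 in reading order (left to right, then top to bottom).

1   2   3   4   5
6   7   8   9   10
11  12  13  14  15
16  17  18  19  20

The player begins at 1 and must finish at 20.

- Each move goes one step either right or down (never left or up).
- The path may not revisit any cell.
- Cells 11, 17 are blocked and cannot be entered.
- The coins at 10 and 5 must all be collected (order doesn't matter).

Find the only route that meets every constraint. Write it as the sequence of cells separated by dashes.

Moves only go right or down, so the column and row indices never decrease.
Route from 1: 4× right (reaching 5), 3× down (reaching 20) — 7 moves in all.
Check: all required cells visited.

1 - 2 - 3 - 4 - 5 - 10 - 15 - 20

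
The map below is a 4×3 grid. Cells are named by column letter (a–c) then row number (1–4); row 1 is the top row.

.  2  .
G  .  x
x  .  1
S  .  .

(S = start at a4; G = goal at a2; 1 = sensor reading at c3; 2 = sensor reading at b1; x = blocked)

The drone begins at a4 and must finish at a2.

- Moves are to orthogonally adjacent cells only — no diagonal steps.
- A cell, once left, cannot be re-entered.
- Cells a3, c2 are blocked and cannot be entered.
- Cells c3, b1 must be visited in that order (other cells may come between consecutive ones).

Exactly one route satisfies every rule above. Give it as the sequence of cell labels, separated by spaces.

a4 b4 c4 c3 b3 b2 b1 a1 a2

The waypoints must appear in the order c3, b1, with no cell reused.
Route from a4: right 2 to c4, up 1 to c3, left 1 to b3, up 2 to b1, left 1 to a1, down 1 to a2 — 8 moves in all.
Check: order respected (1 at step 3, 2 at step 6).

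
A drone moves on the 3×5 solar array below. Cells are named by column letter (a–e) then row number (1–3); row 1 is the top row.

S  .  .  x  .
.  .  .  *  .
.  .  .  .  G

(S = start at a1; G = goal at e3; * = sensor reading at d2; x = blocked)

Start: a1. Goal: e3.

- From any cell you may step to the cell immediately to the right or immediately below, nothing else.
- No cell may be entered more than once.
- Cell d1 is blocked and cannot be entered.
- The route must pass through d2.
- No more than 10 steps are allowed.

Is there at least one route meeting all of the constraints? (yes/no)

One route that works: a1 → a2 → b2 → c2 → d2 → d3 → e3.

yes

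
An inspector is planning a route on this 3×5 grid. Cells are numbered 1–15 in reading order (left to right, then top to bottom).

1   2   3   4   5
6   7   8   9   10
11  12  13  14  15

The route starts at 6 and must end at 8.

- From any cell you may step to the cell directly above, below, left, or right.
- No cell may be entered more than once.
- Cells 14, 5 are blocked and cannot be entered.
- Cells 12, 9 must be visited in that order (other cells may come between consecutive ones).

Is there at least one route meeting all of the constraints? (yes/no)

yes

One route that works: 6 → 11 → 12 → 7 → 2 → 3 → 4 → 9 → 8.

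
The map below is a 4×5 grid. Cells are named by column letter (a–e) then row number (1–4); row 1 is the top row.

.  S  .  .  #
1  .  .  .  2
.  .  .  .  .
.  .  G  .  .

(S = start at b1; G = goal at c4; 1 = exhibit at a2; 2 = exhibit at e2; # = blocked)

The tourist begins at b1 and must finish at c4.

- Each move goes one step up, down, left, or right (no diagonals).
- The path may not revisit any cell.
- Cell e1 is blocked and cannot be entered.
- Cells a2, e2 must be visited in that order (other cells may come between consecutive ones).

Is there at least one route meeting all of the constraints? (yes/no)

One route that works: b1 → a1 → a2 → b2 → c2 → d2 → e2 → e3 → e4 → d4 → c4.

yes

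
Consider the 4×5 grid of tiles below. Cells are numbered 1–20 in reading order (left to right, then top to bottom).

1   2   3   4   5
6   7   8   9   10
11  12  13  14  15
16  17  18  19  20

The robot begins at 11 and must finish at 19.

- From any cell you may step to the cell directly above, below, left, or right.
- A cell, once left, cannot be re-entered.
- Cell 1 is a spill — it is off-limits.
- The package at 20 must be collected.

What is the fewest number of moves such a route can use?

Any route passes through 20 somewhere between 11 and 19. Summing Manhattan distances along the two legs (11 → 20 → 19) gives a lower bound of 5 + 1 = 6 moves.
A route of 6 moves achieves this: 11 → 12 → 13 → 14 → 15 → 20 → 19.
Since 6 matches the lower bound, it is optimal.

6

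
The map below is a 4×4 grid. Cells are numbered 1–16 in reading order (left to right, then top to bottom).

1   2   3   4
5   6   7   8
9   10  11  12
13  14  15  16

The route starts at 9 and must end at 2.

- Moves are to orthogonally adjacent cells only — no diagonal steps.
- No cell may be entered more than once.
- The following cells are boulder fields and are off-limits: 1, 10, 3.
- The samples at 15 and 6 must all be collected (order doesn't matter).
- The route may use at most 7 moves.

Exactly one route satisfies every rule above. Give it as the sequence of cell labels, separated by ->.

The budget equals the shortest possible length, so every move has to be on a shortest route through the required cells.
Route from 9: down 1 to 13, right 2 to 15, up 2 to 7, left 1 to 6, up 1 to 2 — 7 moves in all.
Check: all required cells visited; 7 ≤ 7 moves.

9 -> 13 -> 14 -> 15 -> 11 -> 7 -> 6 -> 2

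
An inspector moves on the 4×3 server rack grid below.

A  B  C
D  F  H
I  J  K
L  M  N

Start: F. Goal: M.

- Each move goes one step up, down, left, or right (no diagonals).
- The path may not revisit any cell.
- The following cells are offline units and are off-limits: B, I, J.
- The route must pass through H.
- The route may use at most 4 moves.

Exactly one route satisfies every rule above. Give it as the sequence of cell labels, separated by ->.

F -> H -> K -> N -> M

The budget equals the shortest possible length, so every move has to be on a shortest route through the required cells.
Route from F: right 1 to H, down 2 to N, left 1 to M — 4 moves in all.
Check: all required cells visited; 4 ≤ 4 moves.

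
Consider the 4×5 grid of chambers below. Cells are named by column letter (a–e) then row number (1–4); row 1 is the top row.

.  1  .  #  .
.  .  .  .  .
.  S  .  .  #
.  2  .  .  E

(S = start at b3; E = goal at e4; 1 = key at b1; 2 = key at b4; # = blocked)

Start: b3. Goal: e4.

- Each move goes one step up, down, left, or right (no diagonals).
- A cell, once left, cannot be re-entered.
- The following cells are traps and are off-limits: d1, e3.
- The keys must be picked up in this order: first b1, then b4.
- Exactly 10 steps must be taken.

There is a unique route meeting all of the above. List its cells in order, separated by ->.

b3 -> b2 -> b1 -> a1 -> a2 -> a3 -> a4 -> b4 -> c4 -> d4 -> e4

The waypoints must appear in the order b1, b4, with no cell reused.
Route from b3: up 2 to b1, left 1 to a1, down 3 to a4, right 4 to e4 — 10 moves in all.
Check: order respected (1 at step 2, 2 at step 7); 10 moves as required.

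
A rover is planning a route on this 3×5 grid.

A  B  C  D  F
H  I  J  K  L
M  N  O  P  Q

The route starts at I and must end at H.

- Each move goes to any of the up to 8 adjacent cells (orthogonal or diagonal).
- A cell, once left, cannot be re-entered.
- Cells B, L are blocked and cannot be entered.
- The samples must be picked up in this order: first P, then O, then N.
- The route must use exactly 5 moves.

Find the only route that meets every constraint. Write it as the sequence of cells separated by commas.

I, J, P, O, N, H

The waypoints must appear in the order P, O, N, with no cell reused.
Route from I: right 1 to J, down-right 1 to P, left 2 to N, up-left 1 to H — 5 moves in all.
Check: order respected (P at step 2, O at step 3, N at step 4); 5 moves as required.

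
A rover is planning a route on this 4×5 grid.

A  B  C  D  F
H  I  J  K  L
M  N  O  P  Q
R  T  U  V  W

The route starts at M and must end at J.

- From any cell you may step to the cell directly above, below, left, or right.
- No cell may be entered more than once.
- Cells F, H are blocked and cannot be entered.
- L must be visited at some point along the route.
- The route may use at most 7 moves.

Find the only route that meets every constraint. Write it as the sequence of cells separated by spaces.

M N O P Q L K J

The budget equals the shortest possible length, so every move has to be on a shortest route through the required cells.
Route from M: right 4 to Q, up 1 to L, left 2 to J — 7 moves in all.
Check: all required cells visited; 7 ≤ 7 moves.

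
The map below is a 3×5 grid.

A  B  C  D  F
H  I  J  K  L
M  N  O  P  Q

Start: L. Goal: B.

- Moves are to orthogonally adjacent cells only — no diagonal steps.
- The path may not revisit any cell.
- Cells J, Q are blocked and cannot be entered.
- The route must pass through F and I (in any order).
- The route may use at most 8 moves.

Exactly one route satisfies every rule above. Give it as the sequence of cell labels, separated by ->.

L -> F -> D -> K -> P -> O -> N -> I -> B

Any route must reach F and I and still end at B within 8 moves, so the order of the required stops is forced.
Route from L: up to F, left to D, 2× down (reaching P), 2× left (reaching N), 2× up (reaching B) — 8 moves in all.
Check: all required cells visited; 8 ≤ 8 moves.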